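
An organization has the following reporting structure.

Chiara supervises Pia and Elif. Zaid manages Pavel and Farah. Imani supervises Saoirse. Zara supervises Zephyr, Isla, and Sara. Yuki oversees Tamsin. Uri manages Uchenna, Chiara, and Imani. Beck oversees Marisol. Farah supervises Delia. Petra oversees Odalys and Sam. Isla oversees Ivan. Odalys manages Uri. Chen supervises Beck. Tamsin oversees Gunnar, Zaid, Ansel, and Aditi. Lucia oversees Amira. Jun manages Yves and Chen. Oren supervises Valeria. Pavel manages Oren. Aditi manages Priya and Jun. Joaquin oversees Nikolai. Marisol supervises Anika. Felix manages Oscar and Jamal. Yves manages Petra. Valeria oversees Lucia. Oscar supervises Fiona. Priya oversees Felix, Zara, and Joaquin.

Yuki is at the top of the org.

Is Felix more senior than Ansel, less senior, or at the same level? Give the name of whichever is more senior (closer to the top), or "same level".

Felix is 4 levels below Yuki; Ansel is 2. Ansel is higher.

Ansel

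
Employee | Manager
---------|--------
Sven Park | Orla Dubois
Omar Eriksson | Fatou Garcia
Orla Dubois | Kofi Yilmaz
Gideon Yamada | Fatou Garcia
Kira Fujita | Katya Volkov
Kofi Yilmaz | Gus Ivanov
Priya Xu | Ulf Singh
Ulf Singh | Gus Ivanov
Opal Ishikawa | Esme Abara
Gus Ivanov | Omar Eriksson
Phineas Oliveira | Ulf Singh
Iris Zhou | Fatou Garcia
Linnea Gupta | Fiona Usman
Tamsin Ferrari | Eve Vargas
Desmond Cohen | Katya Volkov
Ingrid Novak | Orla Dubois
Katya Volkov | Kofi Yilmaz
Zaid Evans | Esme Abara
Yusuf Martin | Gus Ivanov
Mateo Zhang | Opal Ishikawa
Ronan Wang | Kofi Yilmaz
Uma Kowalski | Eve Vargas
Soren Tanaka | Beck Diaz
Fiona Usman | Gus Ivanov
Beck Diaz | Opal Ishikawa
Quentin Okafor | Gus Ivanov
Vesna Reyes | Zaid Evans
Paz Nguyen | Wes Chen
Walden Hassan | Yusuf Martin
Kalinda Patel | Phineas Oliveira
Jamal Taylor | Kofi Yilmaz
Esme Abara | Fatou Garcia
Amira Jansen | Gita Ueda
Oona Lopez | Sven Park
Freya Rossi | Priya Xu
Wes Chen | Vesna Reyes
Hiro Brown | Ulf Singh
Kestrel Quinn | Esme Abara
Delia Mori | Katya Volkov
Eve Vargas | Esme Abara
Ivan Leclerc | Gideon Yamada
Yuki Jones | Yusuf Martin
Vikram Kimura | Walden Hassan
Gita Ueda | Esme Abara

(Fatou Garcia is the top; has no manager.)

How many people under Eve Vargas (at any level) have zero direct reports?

The people in Eve Vargas's organization with no one reporting to them are Tamsin Ferrari, Uma Kowalski. That is 2.

2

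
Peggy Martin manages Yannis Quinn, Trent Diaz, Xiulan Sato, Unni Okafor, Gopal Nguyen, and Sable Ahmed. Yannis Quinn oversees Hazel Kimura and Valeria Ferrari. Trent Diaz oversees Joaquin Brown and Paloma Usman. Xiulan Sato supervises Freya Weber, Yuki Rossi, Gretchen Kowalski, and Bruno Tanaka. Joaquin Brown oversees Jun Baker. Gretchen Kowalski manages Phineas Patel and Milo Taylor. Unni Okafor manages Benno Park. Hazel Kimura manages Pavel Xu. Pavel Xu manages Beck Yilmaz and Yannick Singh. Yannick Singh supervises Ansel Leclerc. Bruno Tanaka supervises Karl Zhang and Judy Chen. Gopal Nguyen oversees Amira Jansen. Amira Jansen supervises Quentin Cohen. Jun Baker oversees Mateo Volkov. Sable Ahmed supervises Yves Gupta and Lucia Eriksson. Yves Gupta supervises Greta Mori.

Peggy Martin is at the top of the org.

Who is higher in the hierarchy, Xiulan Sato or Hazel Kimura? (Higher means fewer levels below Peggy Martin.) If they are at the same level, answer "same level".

Xiulan Sato

Xiulan Sato is 1 level below Peggy Martin; Hazel Kimura is 2. Xiulan Sato is higher.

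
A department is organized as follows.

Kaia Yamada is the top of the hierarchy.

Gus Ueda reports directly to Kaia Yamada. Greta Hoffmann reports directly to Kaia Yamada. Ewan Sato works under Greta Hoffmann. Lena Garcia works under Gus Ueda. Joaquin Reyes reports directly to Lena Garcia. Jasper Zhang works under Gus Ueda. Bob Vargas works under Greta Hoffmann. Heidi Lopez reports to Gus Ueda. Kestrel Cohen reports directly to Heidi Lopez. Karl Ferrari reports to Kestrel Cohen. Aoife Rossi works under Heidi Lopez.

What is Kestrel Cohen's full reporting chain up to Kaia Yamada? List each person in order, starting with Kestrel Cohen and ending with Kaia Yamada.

Kestrel Cohen reports to Heidi Lopez. Heidi Lopez reports to Gus Ueda. Gus Ueda reports to Kaia Yamada. Kaia Yamada is at the top.

Kestrel Cohen -> Heidi Lopez -> Gus Ueda -> Kaia Yamada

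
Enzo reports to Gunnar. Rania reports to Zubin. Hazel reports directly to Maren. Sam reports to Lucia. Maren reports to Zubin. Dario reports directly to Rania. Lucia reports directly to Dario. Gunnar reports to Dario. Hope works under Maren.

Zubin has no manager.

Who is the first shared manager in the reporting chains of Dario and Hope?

Dario's chain of managers is Rania, Zubin. Hope's chain of managers is Maren, Zubin. The first manager that appears in both chains is Zubin.

Zubin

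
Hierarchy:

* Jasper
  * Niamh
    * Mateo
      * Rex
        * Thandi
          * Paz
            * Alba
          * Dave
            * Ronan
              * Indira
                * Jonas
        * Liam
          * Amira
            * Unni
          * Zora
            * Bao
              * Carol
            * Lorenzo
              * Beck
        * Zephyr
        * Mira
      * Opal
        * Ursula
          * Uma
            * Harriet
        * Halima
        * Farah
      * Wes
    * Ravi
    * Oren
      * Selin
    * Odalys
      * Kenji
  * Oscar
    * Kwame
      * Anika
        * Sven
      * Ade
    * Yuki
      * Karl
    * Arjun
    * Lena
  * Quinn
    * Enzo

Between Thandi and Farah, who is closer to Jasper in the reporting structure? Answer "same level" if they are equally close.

same level

Both Thandi and Farah are 4 levels below Jasper.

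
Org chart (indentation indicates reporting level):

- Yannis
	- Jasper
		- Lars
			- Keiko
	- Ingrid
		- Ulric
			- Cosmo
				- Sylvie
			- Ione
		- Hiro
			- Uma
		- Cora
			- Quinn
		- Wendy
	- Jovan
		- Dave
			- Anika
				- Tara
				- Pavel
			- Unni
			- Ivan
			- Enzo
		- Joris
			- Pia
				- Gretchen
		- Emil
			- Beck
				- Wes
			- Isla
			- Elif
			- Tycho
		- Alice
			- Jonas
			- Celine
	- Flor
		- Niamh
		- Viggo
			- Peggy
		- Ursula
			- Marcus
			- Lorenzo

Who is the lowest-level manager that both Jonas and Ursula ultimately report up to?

Yannis

Jonas's chain of managers is Alice, Jovan, Yannis. Ursula's chain of managers is Flor, Yannis. The first manager that appears in both chains is Yannis.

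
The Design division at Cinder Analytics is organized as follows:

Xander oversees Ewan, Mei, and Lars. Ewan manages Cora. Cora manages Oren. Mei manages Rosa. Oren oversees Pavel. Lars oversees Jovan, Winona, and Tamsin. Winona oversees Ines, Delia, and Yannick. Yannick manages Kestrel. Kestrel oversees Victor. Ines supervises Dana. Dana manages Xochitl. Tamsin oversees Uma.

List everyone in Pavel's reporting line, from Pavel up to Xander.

Pavel reports to Oren. Oren reports to Cora. Cora reports to Ewan. Ewan reports to Xander. Xander is at the top.

Pavel -> Oren -> Cora -> Ewan -> Xander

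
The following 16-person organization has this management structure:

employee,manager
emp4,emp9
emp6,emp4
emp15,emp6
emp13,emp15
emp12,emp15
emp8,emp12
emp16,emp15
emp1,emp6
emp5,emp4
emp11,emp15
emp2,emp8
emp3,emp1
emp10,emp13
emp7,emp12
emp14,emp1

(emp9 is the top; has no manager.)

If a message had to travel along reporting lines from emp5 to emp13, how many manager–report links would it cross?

emp5 is 1 level below emp4, and emp13 is 3 levels below emp4 (their lowest common manager). The shortest path runs up from emp5 to emp4 and back down to emp13: 1 + 3 = 4 links.

4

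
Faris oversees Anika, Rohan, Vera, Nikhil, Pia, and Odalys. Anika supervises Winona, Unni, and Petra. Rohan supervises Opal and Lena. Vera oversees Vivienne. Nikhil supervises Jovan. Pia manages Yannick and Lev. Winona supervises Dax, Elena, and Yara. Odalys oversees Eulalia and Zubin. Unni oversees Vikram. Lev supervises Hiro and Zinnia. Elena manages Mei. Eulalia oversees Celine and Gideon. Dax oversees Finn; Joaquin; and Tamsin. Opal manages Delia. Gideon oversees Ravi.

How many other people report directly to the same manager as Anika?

Anika reports to Faris. Faris's other direct reports are Rohan, Vera, Nikhil, Pia, Odalys — 5 peers.

5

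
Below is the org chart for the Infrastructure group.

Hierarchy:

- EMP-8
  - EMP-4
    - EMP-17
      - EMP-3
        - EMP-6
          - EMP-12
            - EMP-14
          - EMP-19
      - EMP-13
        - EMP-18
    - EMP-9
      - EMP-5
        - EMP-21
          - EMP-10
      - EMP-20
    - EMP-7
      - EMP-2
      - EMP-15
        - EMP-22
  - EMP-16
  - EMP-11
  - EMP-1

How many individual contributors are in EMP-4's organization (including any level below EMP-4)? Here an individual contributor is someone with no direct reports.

7

The people in EMP-4's organization with no one reporting to them are EMP-22, EMP-2, EMP-20, EMP-10, EMP-18, EMP-19, EMP-14. That is 7.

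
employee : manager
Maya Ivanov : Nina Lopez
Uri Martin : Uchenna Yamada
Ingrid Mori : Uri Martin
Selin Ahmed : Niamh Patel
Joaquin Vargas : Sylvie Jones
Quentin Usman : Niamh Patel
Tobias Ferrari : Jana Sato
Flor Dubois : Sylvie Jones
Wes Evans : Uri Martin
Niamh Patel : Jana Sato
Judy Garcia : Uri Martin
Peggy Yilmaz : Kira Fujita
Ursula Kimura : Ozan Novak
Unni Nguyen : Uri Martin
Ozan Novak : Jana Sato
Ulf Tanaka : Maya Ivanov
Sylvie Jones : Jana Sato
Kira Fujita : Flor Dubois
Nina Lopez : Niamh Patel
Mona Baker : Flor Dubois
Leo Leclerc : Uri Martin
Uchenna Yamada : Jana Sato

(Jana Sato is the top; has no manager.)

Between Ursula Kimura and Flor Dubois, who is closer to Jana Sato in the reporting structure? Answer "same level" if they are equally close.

same level

Both Ursula Kimura and Flor Dubois are 2 levels below Jana Sato.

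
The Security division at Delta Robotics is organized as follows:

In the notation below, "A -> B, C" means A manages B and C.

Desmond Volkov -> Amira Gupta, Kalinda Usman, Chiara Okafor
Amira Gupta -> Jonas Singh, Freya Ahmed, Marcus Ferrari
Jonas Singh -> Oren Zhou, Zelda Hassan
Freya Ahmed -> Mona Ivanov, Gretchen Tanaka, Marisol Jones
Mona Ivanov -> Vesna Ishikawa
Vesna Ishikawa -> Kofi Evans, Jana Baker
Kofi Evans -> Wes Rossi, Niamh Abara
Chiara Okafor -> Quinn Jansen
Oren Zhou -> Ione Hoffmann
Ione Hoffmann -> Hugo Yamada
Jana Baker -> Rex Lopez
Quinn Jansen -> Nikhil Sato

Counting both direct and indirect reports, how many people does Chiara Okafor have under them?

Chiara Okafor directly manages Quinn Jansen. Under Quinn Jansen: Nikhil Sato (1). That's 2 in total.

2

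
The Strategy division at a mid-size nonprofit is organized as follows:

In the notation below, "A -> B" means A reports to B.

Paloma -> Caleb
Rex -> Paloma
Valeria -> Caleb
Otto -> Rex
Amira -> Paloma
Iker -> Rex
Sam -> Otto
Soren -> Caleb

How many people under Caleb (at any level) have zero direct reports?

The people in Caleb's organization with no one reporting to them are Soren, Valeria, Amira, Iker, Sam. That is 5.

5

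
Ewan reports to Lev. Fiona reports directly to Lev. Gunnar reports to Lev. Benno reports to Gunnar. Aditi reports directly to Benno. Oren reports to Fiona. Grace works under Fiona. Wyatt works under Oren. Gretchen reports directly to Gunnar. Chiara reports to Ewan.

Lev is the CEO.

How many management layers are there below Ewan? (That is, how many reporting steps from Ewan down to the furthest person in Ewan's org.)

1

The longest chain under Ewan runs Ewan → Chiara, which is 1 level below Ewan.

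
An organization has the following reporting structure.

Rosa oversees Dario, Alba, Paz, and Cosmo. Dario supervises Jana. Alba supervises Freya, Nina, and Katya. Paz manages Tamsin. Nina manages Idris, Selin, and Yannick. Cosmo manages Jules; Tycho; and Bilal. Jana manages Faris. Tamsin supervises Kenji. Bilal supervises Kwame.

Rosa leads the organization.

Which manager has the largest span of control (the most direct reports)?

Rosa

Direct-report counts: Rosa has 4; Cosmo has 3; Bilal has 1; Paz has 1; Tamsin has 1; Alba has 3; Nina has 3; Dario has 1; Jana has 1. The largest is 4, held by Rosa.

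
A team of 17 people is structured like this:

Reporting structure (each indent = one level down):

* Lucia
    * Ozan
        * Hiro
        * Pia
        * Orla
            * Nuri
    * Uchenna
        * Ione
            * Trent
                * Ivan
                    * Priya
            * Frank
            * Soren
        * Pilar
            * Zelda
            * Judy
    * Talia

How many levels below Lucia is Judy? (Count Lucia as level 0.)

Chain from Judy up to Lucia: Judy → Pilar → Uchenna → Lucia. That is 3 steps up, so Judy is 3 levels below Lucia.

3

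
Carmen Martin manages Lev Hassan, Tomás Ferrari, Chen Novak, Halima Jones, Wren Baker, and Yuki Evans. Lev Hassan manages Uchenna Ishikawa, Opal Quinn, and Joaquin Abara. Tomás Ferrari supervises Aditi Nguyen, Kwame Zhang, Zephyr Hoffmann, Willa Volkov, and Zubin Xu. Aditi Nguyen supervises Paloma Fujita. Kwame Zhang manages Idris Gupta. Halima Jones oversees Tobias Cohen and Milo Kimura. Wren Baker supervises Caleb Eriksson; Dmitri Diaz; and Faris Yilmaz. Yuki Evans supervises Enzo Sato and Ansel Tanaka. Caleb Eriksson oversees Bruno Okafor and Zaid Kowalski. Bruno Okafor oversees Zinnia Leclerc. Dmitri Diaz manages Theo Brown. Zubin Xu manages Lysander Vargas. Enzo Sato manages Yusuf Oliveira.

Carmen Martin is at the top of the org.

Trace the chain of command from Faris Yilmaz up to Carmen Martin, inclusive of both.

Faris Yilmaz reports to Wren Baker. Wren Baker reports to Carmen Martin. Carmen Martin is at the top.

Faris Yilmaz -> Wren Baker -> Carmen Martin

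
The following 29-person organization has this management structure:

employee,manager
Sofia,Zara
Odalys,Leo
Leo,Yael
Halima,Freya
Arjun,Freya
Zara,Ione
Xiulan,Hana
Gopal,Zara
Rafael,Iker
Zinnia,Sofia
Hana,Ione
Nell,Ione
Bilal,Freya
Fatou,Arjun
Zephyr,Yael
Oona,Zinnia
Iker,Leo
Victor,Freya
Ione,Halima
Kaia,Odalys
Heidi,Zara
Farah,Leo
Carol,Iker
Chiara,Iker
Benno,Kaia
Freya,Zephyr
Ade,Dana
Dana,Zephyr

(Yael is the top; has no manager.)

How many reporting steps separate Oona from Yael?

Chain from Oona up to Yael: Oona → Zinnia → Sofia → Zara → Ione → Halima → Freya → Zephyr → Yael. That is 8 steps up, so Oona is 8 levels below Yael.

8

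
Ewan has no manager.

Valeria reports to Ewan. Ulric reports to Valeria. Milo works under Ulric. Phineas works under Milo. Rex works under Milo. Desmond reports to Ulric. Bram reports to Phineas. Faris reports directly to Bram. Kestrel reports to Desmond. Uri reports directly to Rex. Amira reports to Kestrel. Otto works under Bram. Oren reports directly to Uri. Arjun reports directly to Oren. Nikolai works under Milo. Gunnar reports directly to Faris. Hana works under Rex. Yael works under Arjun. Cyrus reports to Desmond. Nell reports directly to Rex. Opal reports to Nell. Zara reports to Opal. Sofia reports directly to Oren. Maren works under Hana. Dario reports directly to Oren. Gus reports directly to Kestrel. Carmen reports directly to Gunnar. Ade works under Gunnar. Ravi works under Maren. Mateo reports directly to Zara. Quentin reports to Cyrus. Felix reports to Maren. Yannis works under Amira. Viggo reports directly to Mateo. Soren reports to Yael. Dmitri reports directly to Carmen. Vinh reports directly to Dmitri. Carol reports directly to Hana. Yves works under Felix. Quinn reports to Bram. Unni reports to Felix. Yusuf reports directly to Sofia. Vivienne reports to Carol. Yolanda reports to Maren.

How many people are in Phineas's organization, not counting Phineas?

Phineas directly manages Bram. Under Bram: Quinn, Otto, Faris, Gunnar, Ade, Carmen, Dmitri, Vinh (8). That's 9 in total.

9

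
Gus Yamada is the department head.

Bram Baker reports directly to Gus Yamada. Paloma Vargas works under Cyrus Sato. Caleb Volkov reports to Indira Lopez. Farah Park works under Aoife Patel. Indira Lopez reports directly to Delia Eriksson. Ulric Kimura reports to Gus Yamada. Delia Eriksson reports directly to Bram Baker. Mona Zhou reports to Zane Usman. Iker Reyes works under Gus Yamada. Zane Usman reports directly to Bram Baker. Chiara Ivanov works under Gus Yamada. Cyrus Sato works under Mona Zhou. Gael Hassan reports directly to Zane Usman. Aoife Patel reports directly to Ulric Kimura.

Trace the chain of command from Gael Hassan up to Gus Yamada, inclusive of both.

Gael Hassan -> Zane Usman -> Bram Baker -> Gus Yamada

Gael Hassan reports to Zane Usman. Zane Usman reports to Bram Baker. Bram Baker reports to Gus Yamada. Gus Yamada is at the top.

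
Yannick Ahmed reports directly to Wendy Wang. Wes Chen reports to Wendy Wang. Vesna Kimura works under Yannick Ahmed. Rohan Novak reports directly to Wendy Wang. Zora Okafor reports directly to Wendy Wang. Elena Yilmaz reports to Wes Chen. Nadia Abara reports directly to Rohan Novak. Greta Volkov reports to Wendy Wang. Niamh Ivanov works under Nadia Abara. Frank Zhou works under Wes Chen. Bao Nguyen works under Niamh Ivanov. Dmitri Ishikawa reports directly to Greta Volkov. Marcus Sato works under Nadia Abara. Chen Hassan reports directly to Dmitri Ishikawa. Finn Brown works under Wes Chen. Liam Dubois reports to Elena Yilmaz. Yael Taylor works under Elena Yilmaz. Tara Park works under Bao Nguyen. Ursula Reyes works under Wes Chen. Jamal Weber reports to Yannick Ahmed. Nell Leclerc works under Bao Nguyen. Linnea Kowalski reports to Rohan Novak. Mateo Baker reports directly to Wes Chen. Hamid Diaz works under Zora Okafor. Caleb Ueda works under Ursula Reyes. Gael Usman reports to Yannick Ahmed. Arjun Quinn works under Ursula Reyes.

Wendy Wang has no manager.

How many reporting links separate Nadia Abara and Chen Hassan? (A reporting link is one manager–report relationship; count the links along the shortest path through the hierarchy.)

5

Nadia Abara is 2 levels below Wendy Wang, and Chen Hassan is 3 levels below Wendy Wang (their lowest common manager). The shortest path runs up from Nadia Abara to Wendy Wang and back down to Chen Hassan: 2 + 3 = 5 links.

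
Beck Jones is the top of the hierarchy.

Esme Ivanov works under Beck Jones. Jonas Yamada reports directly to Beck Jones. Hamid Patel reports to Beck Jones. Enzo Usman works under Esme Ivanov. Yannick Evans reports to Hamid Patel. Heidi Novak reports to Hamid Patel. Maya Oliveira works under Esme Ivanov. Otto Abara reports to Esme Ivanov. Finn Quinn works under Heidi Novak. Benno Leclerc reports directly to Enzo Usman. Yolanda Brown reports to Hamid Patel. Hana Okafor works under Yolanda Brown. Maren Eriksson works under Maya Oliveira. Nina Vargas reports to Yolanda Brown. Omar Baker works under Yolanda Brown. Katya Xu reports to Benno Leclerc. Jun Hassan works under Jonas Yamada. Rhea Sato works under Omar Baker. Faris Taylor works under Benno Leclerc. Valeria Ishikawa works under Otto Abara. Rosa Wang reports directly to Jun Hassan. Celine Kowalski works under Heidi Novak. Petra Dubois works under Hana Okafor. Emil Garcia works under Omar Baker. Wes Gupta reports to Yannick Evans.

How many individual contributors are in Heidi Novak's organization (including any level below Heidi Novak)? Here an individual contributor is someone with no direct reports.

The people in Heidi Novak's organization with no one reporting to them are Celine Kowalski, Finn Quinn. That is 2.

2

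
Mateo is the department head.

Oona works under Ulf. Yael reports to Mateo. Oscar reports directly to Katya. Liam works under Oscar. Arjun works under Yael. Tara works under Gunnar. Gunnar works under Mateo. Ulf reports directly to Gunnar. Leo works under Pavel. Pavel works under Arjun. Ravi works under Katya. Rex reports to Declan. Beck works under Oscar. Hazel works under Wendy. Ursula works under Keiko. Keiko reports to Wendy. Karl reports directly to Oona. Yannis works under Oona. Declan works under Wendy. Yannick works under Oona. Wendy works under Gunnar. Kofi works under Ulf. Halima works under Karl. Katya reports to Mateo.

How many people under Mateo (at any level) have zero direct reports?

The people in Mateo's organization with no one reporting to them are Ravi, Beck, Liam, Tara, Kofi, Yannick, Yannis, Halima, Hazel, Ursula, Rex, Leo. That is 12.

12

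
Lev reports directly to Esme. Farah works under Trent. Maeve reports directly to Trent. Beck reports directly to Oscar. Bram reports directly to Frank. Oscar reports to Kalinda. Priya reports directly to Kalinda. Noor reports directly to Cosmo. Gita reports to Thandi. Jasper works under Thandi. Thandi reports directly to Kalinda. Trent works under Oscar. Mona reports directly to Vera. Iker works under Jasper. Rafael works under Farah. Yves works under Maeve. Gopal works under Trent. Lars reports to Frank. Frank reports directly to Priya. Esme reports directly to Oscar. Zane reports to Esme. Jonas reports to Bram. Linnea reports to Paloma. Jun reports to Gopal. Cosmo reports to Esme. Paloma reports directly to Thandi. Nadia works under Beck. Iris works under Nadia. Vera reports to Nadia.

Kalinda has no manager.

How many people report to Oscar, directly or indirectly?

Oscar directly manages Esme, Beck, Trent. Under Esme: Zane, Lev, Cosmo, Noor (4). Under Beck: Nadia, Iris, Vera, Mona (4). Under Trent: Gopal, Jun, Farah, Rafael, Maeve, Yves (6). So Oscar's organization is 3 direct reports plus everyone under them: 5 + 5 + 7 = 17.

17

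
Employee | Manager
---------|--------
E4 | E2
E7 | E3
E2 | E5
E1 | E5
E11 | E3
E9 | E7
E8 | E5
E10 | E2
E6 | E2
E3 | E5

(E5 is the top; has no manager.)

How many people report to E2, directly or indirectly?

3

E2 directly manages E10, E6, E4. E10 has no reports. E6 has no reports. E4 has no reports. So E2's organization is 3 direct reports plus everyone under them: 1 + 1 + 1 = 3.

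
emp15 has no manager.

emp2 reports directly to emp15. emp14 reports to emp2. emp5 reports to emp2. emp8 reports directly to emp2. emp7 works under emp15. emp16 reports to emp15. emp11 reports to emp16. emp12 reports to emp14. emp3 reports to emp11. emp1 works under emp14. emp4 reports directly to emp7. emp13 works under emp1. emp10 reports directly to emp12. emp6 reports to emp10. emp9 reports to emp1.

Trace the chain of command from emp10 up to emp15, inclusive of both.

emp10 reports to emp12. emp12 reports to emp14. emp14 reports to emp2. emp2 reports to emp15. emp15 is at the top.

emp10 -> emp12 -> emp14 -> emp2 -> emp15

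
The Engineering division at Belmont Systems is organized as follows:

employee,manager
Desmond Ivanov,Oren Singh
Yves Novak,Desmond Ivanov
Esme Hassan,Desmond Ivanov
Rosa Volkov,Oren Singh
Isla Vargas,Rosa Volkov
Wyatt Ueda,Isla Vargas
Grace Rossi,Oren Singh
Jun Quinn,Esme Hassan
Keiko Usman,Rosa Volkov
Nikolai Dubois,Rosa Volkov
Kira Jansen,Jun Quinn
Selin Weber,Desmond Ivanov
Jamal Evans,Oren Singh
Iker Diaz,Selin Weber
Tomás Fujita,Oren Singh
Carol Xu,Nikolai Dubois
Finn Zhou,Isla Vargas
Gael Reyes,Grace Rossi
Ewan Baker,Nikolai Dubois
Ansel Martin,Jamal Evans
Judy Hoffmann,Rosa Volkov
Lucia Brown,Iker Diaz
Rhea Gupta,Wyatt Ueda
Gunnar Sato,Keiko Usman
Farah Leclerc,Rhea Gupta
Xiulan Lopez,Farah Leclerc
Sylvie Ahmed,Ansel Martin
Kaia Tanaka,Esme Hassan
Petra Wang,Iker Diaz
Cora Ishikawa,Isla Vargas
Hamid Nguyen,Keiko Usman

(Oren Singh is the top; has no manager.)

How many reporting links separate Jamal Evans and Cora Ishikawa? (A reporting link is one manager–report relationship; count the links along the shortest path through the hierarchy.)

4

Jamal Evans is 1 level below Oren Singh, and Cora Ishikawa is 3 levels below Oren Singh (their lowest common manager). The shortest path runs up from Jamal Evans to Oren Singh and back down to Cora Ishikawa: 1 + 3 = 4 links.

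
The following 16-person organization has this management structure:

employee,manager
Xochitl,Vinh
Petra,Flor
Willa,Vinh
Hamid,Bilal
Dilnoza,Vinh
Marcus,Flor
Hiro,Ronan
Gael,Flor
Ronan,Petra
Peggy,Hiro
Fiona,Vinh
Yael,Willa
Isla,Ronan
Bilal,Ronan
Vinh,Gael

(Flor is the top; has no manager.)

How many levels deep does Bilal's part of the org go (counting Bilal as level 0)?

The longest chain under Bilal runs Bilal → Hamid, which is 1 level below Bilal.

1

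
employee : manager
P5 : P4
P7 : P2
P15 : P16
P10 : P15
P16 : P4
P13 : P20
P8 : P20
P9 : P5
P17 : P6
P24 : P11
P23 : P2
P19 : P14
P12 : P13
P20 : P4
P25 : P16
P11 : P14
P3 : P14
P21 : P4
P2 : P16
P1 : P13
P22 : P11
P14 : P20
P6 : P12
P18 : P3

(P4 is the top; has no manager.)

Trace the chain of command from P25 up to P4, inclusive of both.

P25 reports to P16. P16 reports to P4. P4 is at the top.

P25 -> P16 -> P4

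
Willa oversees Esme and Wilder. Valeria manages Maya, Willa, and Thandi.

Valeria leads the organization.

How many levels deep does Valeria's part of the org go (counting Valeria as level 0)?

The longest chain under Valeria runs Valeria → Willa → Esme, which is 2 levels below Valeria.

2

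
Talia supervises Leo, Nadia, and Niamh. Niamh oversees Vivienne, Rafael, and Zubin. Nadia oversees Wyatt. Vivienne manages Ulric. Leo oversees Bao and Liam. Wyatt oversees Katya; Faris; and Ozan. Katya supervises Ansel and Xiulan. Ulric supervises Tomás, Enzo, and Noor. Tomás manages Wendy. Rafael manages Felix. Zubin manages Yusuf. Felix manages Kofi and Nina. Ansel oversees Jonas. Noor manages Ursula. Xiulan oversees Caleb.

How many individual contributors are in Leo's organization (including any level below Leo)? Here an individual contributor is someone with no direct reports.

The people in Leo's organization with no one reporting to them are Liam, Bao. That is 2.

2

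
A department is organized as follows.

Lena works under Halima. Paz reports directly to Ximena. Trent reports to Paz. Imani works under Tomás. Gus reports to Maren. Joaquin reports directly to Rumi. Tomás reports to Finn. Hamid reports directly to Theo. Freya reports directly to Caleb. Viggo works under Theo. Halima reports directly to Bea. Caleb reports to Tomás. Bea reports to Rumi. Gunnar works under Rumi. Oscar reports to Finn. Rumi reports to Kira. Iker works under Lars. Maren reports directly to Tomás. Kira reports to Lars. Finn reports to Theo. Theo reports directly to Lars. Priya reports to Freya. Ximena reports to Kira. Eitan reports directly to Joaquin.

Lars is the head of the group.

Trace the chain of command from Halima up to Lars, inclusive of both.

Halima -> Bea -> Rumi -> Kira -> Lars

Halima reports to Bea. Bea reports to Rumi. Rumi reports to Kira. Kira reports to Lars. Lars is at the top.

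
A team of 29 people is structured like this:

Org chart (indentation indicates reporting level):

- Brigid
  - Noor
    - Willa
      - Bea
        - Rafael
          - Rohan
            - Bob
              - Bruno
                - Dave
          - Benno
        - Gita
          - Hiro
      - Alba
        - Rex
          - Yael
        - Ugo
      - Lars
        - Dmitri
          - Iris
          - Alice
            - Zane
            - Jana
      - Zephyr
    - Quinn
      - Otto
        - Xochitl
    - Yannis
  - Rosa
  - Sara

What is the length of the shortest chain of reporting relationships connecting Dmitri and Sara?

5

Dmitri is 4 levels below Brigid, and Sara is 1 level below Brigid (their lowest common manager). The shortest path runs up from Dmitri to Brigid and back down to Sara: 4 + 1 = 5 links.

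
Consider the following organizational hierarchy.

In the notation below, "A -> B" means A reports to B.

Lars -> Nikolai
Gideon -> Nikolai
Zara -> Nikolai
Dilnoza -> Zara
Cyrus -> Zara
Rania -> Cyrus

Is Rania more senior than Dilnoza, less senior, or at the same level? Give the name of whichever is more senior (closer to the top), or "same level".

Rania is 3 levels below Nikolai; Dilnoza is 2. Dilnoza is higher.

Dilnoza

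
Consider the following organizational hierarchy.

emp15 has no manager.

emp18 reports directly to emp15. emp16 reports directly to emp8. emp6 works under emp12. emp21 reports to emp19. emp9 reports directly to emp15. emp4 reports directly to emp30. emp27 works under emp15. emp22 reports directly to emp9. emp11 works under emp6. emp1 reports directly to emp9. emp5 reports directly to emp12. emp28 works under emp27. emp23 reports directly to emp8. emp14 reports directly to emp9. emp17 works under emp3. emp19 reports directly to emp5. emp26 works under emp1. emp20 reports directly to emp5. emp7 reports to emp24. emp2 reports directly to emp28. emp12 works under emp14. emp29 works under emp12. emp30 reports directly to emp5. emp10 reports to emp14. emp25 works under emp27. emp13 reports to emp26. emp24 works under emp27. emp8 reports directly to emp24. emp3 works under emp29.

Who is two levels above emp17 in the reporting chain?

emp29

emp17 reports to emp3, and emp3 reports to emp29. So emp17's skip-level manager is emp29.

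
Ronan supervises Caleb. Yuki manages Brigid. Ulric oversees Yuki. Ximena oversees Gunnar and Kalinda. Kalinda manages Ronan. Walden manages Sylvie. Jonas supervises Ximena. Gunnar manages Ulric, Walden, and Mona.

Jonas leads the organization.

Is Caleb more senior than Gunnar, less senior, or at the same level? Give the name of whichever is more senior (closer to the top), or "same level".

Gunnar

Caleb is 4 levels below Jonas; Gunnar is 2. Gunnar is higher.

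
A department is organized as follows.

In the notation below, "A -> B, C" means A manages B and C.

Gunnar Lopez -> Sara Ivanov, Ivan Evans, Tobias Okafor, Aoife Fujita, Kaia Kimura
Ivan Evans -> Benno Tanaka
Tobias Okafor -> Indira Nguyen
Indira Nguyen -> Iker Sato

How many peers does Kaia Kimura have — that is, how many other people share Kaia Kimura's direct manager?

Kaia Kimura reports to Gunnar Lopez. Gunnar Lopez's other direct reports are Sara Ivanov, Ivan Evans, Tobias Okafor, Aoife Fujita — 4 peers.

4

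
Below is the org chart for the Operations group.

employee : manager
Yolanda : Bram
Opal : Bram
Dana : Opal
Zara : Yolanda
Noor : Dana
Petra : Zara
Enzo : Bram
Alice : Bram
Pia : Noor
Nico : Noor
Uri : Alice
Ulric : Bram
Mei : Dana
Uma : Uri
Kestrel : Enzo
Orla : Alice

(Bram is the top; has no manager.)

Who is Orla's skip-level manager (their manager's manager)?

Bram

Orla reports to Alice, and Alice reports to Bram. So Orla's skip-level manager is Bram.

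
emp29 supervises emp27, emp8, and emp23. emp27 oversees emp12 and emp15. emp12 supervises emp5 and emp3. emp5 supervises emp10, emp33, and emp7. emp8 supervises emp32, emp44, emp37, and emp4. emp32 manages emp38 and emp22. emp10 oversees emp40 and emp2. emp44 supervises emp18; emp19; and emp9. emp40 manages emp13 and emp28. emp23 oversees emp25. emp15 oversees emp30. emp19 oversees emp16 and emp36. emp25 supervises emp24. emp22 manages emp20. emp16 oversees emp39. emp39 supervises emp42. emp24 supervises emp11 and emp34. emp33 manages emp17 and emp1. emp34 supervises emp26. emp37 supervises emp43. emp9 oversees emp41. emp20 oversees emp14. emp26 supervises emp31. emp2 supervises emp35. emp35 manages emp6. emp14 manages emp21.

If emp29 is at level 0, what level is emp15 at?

2

Chain from emp15 up to emp29: emp15 → emp27 → emp29. That is 2 steps up, so emp15 is 2 levels below emp29.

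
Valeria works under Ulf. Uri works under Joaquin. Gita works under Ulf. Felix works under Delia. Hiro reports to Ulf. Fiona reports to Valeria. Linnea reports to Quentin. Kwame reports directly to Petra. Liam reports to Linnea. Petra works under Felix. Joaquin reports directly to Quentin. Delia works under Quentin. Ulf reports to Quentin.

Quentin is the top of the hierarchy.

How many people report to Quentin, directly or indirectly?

13

Quentin directly manages Ulf, Delia, Linnea, Joaquin. Under Ulf: Hiro, Gita, Valeria, Fiona (4). Under Delia: Felix, Petra, Kwame (3). Under Linnea: Liam (1). Under Joaquin: Uri (1). So Quentin's organization is 4 direct reports plus everyone under them: 5 + 4 + 2 + 2 = 13.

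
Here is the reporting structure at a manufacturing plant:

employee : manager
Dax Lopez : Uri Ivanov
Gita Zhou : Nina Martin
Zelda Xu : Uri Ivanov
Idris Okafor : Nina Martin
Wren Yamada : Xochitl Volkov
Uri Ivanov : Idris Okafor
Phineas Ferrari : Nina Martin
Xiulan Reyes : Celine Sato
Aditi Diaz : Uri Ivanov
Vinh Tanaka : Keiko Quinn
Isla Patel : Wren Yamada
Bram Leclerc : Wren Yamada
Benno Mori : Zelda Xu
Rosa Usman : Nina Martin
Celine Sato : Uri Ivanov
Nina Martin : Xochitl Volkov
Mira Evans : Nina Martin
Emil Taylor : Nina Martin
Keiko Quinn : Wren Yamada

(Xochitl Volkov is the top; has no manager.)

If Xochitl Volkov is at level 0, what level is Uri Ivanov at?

Chain from Uri Ivanov up to Xochitl Volkov: Uri Ivanov → Idris Okafor → Nina Martin → Xochitl Volkov. That is 3 steps up, so Uri Ivanov is 3 levels below Xochitl Volkov.

3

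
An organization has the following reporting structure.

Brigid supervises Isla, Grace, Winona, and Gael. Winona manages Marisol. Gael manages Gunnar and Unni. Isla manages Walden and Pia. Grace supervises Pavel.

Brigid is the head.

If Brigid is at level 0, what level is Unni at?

Chain from Unni up to Brigid: Unni → Gael → Brigid. That is 2 steps up, so Unni is 2 levels below Brigid.

2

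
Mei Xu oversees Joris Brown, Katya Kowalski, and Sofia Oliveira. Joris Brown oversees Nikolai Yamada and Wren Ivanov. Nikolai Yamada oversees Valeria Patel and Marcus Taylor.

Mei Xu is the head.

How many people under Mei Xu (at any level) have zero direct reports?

5

The people in Mei Xu's organization with no one reporting to them are Sofia Oliveira, Katya Kowalski, Wren Ivanov, Marcus Taylor, Valeria Patel. That is 5.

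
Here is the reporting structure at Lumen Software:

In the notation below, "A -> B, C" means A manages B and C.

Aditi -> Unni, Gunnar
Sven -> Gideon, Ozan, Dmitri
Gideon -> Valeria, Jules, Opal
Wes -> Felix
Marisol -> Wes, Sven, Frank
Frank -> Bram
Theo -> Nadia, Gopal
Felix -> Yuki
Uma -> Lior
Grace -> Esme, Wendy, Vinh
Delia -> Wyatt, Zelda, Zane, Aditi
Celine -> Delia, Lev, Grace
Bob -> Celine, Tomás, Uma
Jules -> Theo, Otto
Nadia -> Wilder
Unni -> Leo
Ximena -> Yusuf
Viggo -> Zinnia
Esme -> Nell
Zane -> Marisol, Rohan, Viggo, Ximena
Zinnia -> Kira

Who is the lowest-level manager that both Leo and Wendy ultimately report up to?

Celine

Leo's chain of managers is Unni, Aditi, Delia, Celine, Bob. Wendy's chain of managers is Grace, Celine, Bob. The first manager that appears in both chains is Celine.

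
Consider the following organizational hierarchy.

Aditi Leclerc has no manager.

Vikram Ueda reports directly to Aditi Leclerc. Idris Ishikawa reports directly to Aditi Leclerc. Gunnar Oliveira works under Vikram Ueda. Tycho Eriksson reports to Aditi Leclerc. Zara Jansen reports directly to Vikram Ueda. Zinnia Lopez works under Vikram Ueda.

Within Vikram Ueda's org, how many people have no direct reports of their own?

3

The people in Vikram Ueda's organization with no one reporting to them are Zinnia Lopez, Zara Jansen, Gunnar Oliveira. That is 3.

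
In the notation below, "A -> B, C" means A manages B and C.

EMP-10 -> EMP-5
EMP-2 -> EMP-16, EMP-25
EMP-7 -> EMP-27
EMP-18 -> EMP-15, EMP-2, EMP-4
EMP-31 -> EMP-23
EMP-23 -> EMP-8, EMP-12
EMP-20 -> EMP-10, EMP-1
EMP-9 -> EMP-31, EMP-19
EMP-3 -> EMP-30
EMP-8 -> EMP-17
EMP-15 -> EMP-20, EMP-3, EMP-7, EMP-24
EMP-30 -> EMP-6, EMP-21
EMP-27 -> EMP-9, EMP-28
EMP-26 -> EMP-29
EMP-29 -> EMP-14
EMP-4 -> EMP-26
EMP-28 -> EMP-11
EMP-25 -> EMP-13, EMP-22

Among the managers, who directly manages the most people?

Direct-report counts: EMP-18 has 3; EMP-4 has 1; EMP-26 has 1; EMP-29 has 1; EMP-2 has 2; EMP-25 has 2; EMP-15 has 4; EMP-7 has 1; EMP-27 has 2; EMP-28 has 1; EMP-9 has 2; EMP-31 has 1; EMP-23 has 2; EMP-8 has 1; EMP-3 has 1; EMP-30 has 2; EMP-20 has 2; EMP-10 has 1. The largest is 4, held by EMP-15.

EMP-15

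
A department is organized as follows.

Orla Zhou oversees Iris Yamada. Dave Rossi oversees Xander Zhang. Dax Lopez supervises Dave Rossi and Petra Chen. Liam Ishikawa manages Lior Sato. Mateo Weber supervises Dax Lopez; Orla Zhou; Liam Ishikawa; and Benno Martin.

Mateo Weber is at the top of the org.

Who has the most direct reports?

Direct-report counts: Mateo Weber has 4; Orla Zhou has 1; Dax Lopez has 2; Dave Rossi has 1; Liam Ishikawa has 1. The largest is 4, held by Mateo Weber.

Mateo Weber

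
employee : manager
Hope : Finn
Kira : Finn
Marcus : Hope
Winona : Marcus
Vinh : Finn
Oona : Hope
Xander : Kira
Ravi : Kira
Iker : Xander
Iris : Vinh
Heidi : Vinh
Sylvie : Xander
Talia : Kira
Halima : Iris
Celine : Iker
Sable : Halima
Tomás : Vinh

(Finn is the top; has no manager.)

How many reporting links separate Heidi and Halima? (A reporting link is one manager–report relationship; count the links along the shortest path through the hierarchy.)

3

Heidi is 1 level below Vinh, and Halima is 2 levels below Vinh (their lowest common manager). The shortest path runs up from Heidi to Vinh and back down to Halima: 1 + 2 = 3 links.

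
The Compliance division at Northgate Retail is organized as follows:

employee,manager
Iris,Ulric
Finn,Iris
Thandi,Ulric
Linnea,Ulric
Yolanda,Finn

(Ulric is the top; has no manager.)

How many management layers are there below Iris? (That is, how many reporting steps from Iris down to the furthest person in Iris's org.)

2

The longest chain under Iris runs Iris → Finn → Yolanda, which is 2 levels below Iris.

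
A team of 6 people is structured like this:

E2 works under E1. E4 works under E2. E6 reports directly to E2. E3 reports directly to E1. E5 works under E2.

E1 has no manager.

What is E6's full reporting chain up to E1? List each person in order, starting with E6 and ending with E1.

E6 -> E2 -> E1

E6 reports to E2. E2 reports to E1. E1 is at the top.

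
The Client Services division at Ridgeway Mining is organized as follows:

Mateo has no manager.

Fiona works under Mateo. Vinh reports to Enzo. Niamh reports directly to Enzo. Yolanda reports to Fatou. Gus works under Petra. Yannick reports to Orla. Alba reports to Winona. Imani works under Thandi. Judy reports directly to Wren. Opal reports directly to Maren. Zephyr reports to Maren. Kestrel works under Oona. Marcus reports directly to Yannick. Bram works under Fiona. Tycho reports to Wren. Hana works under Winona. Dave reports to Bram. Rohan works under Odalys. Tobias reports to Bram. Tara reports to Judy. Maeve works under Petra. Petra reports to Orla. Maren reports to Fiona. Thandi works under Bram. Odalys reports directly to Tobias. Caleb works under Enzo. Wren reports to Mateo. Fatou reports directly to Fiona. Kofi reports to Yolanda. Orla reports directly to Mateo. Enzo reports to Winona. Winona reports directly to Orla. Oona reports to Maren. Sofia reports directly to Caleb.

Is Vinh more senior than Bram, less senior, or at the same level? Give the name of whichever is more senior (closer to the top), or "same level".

Bram

Vinh is 4 levels below Mateo; Bram is 2. Bram is higher.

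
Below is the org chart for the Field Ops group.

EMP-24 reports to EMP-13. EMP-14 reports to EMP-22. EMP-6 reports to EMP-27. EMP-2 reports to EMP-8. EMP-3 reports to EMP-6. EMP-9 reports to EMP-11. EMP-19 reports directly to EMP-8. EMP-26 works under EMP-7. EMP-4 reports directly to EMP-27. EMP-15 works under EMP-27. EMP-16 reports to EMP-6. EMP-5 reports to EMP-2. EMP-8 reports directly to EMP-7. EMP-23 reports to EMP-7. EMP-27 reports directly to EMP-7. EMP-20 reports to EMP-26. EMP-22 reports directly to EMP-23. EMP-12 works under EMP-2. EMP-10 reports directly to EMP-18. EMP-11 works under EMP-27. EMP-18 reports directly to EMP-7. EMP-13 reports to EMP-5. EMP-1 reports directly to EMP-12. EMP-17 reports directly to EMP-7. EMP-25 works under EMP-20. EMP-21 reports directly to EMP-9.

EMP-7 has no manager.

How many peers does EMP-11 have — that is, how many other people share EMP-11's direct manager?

3

EMP-11 reports to EMP-27. EMP-27's other direct reports are EMP-6, EMP-15, EMP-4 — 3 peers.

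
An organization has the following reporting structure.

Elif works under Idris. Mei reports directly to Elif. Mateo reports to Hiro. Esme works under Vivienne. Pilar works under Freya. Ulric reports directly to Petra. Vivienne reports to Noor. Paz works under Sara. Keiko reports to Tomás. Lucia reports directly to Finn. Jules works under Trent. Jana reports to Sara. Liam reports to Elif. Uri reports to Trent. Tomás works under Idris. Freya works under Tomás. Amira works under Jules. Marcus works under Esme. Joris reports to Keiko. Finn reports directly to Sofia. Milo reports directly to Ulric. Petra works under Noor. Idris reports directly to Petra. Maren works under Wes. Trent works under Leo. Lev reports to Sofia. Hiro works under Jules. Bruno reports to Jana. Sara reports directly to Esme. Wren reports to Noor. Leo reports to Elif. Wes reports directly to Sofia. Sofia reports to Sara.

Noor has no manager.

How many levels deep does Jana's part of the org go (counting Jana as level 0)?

The longest chain under Jana runs Jana → Bruno, which is 1 level below Jana.

1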